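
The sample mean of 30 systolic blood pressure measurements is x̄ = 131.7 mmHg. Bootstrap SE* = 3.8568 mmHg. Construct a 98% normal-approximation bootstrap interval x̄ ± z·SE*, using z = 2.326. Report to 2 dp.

(122.73, 140.67)

Margin = 2.326 × 3.8568 = 8.971
Interval: 131.7 ± 8.971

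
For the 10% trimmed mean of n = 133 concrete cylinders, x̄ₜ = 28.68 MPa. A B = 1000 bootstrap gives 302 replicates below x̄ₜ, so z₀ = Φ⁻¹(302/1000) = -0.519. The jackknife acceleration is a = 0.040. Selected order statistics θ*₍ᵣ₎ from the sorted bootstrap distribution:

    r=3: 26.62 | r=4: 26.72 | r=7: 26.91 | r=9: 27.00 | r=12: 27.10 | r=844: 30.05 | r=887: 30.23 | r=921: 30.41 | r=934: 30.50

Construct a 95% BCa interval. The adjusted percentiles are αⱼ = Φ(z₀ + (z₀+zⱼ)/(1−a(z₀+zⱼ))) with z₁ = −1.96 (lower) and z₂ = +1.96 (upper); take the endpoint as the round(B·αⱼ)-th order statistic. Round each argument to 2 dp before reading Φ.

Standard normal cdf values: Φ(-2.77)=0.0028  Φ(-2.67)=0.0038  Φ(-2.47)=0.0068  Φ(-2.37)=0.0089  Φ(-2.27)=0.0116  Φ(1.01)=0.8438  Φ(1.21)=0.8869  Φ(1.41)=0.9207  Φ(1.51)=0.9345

Lower: z₀ + z₁ = -0.519 + (-1.960) = -2.479; 1 − a(z₀+z₁) = 1 − (0.040)(-2.479) = 1.0992; argument = -0.519 + (-2.479)/1.0992 = -2.7744 → -2.77.
α₁ = Φ(-2.77) = 0.0028; rank = round(1000 × 0.0028) = 3; θ*₍3₎ = 26.62.
Upper: z₀ + z₂ = 1.441; 1 − a(z₀+z₂) = 0.9424; argument = 1.0101 → 1.01; α₂ = 0.8438; rank = 844; θ*₍844₎ = 30.05.

(26.62, 30.05)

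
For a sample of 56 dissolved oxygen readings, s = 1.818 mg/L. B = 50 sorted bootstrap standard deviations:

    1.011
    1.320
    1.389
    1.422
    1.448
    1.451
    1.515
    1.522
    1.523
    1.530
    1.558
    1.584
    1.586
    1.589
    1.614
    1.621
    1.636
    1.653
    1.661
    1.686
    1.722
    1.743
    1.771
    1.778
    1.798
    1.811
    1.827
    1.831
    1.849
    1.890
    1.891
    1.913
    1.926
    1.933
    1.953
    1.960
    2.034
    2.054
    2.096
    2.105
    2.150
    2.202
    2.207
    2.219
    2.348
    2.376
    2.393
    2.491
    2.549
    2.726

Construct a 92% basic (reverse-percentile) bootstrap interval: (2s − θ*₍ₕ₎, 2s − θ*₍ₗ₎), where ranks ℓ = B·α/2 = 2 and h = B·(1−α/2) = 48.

Percentile endpoints at ranks 2 and 48: θ*₍2₎ = 1.320, θ*₍48₎ = 2.491.
Basic interval reflects these around s:
  lower = 2 × 1.818 − 2.491 = 1.145
  upper = 2 × 1.818 − 1.320 = 2.316

(1.145, 2.316)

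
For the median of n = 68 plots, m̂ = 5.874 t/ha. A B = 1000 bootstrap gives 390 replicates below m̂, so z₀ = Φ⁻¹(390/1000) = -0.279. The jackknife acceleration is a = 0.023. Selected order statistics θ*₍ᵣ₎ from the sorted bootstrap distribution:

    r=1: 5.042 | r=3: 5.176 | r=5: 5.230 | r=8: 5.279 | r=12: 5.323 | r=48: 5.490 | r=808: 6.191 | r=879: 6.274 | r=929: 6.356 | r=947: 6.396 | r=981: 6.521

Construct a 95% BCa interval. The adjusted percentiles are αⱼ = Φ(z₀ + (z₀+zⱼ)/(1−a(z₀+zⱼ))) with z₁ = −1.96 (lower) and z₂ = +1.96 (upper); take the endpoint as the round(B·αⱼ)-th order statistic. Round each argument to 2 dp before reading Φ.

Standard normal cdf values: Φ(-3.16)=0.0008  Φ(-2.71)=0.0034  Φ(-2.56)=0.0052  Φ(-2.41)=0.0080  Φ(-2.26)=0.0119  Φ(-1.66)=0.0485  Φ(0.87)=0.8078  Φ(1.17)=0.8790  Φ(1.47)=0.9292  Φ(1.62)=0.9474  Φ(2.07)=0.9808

(5.279, 6.356)

Lower: z₀ + z₁ = -0.279 + (-1.960) = -2.239; 1 − a(z₀+z₁) = 1 − (0.023)(-2.239) = 1.0515; argument = -0.279 + (-2.239)/1.0515 = -2.4083 → -2.41.
α₁ = Φ(-2.41) = 0.0080; rank = round(1000 × 0.0080) = 8; θ*₍8₎ = 5.279.
Upper: z₀ + z₂ = 1.681; 1 − a(z₀+z₂) = 0.9613; argument = 1.4696 → 1.47; α₂ = 0.9292; rank = 929; θ*₍929₎ = 6.356.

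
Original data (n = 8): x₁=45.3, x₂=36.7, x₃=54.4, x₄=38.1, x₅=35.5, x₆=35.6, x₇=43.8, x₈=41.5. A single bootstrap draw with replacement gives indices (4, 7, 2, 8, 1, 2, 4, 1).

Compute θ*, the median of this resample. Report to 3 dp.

Resample values: 38.1, 43.8, 36.7, 41.5, 45.3, 36.7, 38.1, 45.3.
Sorted: 36.7, 36.7, 38.1, 38.1, 41.5, 43.8, 45.3, 45.3
Median = average of the two middle values = 39.800

θ* = 39.800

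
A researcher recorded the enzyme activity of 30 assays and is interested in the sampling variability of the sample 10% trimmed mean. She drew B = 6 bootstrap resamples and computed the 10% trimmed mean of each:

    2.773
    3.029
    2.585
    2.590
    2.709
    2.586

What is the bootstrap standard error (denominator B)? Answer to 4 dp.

Bootstrap SE is the standard deviation of the 6 replicate 10% trimmed means.
Mean of replicates: (2.773 + 3.029 + 2.585 + 2.590 + 2.709 + 2.586) / 6 = 16.27200 / 6 = 2.71200
Sum of squared deviations: (+0.06100)² + (+0.31700)² + (−0.12700)² + (−0.12200)² + (−0.00300)² + (−0.12600)² = 0.15111
Variance = 0.15111 / 6 = 0.02518
SE* = √0.02518

SE* = 0.1587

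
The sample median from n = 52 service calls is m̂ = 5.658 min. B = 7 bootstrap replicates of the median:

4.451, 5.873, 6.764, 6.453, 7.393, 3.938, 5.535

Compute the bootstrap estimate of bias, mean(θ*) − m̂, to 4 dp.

bias = +0.1144

mean(θ*) = (4.451 + 5.873 + 6.764 + 6.453 + 7.393 + 3.938 + 5.535) / 7 = 5.77243
bias = 5.77243 − 5.658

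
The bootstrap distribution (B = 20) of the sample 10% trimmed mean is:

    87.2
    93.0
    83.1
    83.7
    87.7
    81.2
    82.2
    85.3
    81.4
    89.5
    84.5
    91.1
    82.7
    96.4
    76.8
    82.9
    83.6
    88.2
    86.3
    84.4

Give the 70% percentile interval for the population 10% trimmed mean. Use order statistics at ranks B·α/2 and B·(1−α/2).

Sorted replicates: 76.8, 81.2, 81.4, 82.2, 82.7, 82.9, 83.1, 83.6, 83.7, 84.4, 84.5, 85.3, 86.3, 87.2, 87.7, 88.2, 89.5, 91.1, 93.0, 96.4
α = 0.30; lower rank = 20 × 0.150 = 3; upper rank = 20 × 0.850 = 17.
The 3rd smallest replicate is 81.4; the 17th is 89.5.

(81.4, 89.5)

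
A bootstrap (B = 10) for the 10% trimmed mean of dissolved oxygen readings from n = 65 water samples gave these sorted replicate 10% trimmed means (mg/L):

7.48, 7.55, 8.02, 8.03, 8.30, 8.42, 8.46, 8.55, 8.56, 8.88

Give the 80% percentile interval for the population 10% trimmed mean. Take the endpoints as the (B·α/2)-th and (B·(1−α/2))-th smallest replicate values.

α = 0.20; lower rank = 10 × 0.100 = 1; upper rank = 10 × 0.900 = 9.
The 1st smallest replicate is 7.48; the 9th is 8.56.

(7.48, 8.56)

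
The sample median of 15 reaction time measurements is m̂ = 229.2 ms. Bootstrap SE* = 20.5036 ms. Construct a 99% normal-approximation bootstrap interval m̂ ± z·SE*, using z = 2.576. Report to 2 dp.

(176.38, 282.02)

Margin = 2.576 × 20.5036 = 52.817
Interval: 229.2 ± 52.817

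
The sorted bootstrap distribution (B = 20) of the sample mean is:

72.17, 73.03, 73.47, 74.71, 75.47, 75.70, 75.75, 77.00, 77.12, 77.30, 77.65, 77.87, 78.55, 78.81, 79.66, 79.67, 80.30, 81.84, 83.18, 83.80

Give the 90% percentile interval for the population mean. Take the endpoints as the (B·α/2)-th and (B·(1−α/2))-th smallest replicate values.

α = 0.10; lower rank = 20 × 0.050 = 1; upper rank = 20 × 0.950 = 19.
The 1st smallest replicate is 72.17; the 19th is 83.18.

(72.17, 83.18)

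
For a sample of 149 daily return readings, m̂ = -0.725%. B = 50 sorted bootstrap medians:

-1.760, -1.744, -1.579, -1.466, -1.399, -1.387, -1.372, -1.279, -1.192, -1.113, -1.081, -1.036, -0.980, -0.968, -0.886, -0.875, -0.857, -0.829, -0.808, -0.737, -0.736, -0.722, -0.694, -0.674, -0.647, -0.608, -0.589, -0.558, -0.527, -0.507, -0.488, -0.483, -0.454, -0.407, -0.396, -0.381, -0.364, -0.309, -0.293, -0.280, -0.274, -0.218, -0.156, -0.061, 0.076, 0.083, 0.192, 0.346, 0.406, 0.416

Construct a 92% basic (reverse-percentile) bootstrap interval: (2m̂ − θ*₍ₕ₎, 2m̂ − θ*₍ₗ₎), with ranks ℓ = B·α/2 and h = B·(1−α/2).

(-1.796, 0.294)

Percentile endpoints at ranks 2 and 48: θ*₍2₎ = -1.744, θ*₍48₎ = 0.346.
Basic interval reflects these around m̂:
  lower = 2 × -0.725 − 0.346 = -1.796
  upper = 2 × -0.725 − -1.744 = 0.294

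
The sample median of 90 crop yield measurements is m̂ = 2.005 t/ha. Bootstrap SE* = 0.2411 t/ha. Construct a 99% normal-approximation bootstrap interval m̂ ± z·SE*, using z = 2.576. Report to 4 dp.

(1.3839, 2.6261)

Margin = 2.576 × 0.2411 = 0.62107
Interval: 2.005 ± 0.62107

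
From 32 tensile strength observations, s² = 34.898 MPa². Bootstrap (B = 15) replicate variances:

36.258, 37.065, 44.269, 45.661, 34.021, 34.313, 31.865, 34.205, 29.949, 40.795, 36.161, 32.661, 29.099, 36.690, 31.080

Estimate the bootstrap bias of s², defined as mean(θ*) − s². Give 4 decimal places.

bias = +0.7081

mean(θ*) = (36.258 + 37.065 + 44.269 + 45.661 + 34.021 + 34.313 + 31.865 + 34.205 + 29.949 + 40.795 + 36.161 + 32.661 + 29.099 + 36.690 + 31.080) / 15 = 35.60613
bias = 35.60613 − 34.898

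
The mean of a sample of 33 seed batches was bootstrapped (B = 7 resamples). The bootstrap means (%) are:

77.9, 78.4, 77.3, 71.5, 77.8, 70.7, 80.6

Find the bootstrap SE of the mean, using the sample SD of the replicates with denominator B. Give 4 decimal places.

Bootstrap SE is the standard deviation of the 7 replicate means.
Mean of replicates: (77.9 + 78.4 + 77.3 + 71.5 + 77.8 + 70.7 + 80.6) / 7 = 534.20000 / 7 = 76.31429
Sum of squared deviations: (+1.58571)² + (+2.08571)² + (+0.98571)² + (−4.81429)² + (+1.48571)² + (−5.61429)² + (+4.28571)² = 83.10857
Variance = 83.10857 / 7 = 11.87265
SE* = √11.87265

SE* = 3.4457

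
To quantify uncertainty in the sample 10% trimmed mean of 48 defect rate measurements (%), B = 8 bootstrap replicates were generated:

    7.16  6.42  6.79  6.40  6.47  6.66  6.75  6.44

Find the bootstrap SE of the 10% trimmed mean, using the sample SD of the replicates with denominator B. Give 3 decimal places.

SE* = 0.245

Bootstrap SE is the standard deviation of the 8 replicate 10% trimmed means.
Mean of replicates: (7.16 + 6.42 + 6.79 + 6.40 + 6.47 + 6.66 + 6.75 + 6.44) / 8 = 53.0900 / 8 = 6.6363
Sum of squared deviations: (+0.5237)² + (−0.2163)² + (+0.1537)² + (−0.2363)² + (−0.1663)² + (+0.0237)² + (+0.1137)² + (−0.1963)² = 0.4802
Variance = 0.4802 / 8 = 0.0600
SE* = √0.0600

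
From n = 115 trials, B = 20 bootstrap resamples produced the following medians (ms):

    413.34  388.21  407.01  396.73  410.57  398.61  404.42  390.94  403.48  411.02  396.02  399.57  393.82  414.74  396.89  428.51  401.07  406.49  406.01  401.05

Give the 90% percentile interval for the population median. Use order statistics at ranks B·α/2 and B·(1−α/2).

(388.21, 414.74)

Sorted replicates: 388.21, 390.94, 393.82, 396.02, 396.73, 396.89, 398.61, 399.57, 401.05, 401.07, 403.48, 404.42, 406.01, 406.49, 407.01, 410.57, 411.02, 413.34, 414.74, 428.51
α = 0.10; lower rank = 20 × 0.050 = 1; upper rank = 20 × 0.950 = 19.
The 1st smallest replicate is 388.21; the 19th is 414.74.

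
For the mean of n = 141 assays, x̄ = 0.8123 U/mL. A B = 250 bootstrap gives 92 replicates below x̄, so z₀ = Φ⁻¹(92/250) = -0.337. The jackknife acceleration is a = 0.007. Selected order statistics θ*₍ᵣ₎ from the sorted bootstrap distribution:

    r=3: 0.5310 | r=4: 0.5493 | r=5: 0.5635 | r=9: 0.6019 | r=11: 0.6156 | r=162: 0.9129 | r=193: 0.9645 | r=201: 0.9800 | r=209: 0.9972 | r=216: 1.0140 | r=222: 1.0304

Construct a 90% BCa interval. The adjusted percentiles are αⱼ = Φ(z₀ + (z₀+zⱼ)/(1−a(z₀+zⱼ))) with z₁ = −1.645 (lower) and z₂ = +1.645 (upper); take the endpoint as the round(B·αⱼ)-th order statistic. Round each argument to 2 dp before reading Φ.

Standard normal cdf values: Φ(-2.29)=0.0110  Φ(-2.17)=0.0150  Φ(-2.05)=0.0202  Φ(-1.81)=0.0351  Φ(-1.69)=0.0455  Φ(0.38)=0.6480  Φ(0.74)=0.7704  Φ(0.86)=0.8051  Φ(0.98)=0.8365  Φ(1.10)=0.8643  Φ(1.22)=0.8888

Lower: z₀ + z₁ = -0.337 + (-1.645) = -1.982; 1 − a(z₀+z₁) = 1 − (0.007)(-1.982) = 1.0139; argument = -0.337 + (-1.982)/1.0139 = -2.2919 → -2.29.
α₁ = Φ(-2.29) = 0.0110; rank = round(250 × 0.0110) = 3; θ*₍3₎ = 0.5310.
Upper: z₀ + z₂ = 1.308; 1 − a(z₀+z₂) = 0.9908; argument = 0.9831 → 0.98; α₂ = 0.8365; rank = 209; θ*₍209₎ = 0.9972.

(0.5310, 0.9972)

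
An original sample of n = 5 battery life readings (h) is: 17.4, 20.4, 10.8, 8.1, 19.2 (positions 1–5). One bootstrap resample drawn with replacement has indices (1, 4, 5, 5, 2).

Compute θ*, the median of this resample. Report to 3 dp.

Resample values: 17.4, 8.1, 19.2, 19.2, 20.4.
Sorted: 8.1, 17.4, 19.2, 19.2, 20.4
Median = middle value = 19.200

θ* = 19.200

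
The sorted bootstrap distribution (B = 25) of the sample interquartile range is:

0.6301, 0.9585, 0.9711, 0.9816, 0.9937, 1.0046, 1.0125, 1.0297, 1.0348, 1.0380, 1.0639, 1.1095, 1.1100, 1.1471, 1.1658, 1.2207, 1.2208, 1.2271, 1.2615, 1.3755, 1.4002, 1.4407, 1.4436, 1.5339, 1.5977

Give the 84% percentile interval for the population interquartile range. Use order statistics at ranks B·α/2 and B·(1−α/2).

α = 0.16; lower rank = 25 × 0.080 = 2; upper rank = 25 × 0.920 = 23.
The 2nd smallest replicate is 0.9585; the 23rd is 1.4436.

(0.9585, 1.4436)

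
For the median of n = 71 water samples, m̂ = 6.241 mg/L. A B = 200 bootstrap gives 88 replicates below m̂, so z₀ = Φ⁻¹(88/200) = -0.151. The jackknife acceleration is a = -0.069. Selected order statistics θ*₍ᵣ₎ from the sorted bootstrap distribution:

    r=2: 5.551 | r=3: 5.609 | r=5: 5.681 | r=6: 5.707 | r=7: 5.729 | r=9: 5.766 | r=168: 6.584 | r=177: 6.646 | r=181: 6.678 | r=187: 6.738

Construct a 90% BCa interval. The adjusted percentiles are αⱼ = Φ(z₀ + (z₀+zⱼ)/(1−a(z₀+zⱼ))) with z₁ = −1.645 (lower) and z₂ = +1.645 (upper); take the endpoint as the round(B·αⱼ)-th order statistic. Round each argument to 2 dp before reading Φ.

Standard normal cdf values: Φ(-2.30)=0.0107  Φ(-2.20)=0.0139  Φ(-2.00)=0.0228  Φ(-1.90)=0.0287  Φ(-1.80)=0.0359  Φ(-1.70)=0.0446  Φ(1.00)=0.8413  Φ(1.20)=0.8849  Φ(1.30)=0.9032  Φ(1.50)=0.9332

(5.609, 6.646)

Lower: z₀ + z₁ = -0.151 + (-1.645) = -1.796; 1 − a(z₀+z₁) = 1 − (-0.069)(-1.796) = 0.8761; argument = -0.151 + (-1.796)/0.8761 = -2.2011 → -2.20.
α₁ = Φ(-2.20) = 0.0139; rank = round(200 × 0.0139) = 3; θ*₍3₎ = 5.609.
Upper: z₀ + z₂ = 1.494; 1 − a(z₀+z₂) = 1.1031; argument = 1.2034 → 1.20; α₂ = 0.8849; rank = 177; θ*₍177₎ = 6.646.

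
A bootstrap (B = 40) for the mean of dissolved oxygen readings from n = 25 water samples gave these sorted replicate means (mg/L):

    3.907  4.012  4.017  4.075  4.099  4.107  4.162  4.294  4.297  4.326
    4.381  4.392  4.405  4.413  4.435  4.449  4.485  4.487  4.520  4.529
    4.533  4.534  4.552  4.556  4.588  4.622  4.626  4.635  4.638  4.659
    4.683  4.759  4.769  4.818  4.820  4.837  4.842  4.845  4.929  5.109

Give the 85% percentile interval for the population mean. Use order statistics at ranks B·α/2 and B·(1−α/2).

(4.017, 4.842)

α = 0.15; lower rank = 40 × 0.075 = 3; upper rank = 40 × 0.925 = 37.
The 3rd smallest replicate is 4.017; the 37th is 4.842.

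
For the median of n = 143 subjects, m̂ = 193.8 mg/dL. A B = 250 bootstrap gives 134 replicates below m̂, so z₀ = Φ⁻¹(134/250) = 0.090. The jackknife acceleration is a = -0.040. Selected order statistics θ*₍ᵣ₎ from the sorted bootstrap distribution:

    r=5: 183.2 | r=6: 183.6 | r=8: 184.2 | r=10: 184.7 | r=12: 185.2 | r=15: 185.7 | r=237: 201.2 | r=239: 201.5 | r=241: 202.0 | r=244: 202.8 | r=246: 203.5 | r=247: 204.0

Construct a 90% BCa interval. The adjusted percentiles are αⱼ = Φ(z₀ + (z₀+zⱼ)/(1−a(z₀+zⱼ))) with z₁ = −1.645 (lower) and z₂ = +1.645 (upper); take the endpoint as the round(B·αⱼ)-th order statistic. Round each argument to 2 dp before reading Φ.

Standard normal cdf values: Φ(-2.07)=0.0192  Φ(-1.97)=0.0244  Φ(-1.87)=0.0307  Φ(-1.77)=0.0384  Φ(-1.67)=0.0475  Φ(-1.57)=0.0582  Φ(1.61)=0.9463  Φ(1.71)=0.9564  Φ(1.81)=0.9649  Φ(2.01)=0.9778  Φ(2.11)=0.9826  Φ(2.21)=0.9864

Lower: z₀ + z₁ = 0.090 + (-1.645) = -1.555; 1 − a(z₀+z₁) = 1 − (-0.040)(-1.555) = 0.9378; argument = 0.090 + (-1.555)/0.9378 = -1.5681 → -1.57.
α₁ = Φ(-1.57) = 0.0582; rank = round(250 × 0.0582) = 15; θ*₍15₎ = 185.7.
Upper: z₀ + z₂ = 1.735; 1 − a(z₀+z₂) = 1.0694; argument = 1.7124 → 1.71; α₂ = 0.9564; rank = 239; θ*₍239₎ = 201.5.

(185.7, 201.5)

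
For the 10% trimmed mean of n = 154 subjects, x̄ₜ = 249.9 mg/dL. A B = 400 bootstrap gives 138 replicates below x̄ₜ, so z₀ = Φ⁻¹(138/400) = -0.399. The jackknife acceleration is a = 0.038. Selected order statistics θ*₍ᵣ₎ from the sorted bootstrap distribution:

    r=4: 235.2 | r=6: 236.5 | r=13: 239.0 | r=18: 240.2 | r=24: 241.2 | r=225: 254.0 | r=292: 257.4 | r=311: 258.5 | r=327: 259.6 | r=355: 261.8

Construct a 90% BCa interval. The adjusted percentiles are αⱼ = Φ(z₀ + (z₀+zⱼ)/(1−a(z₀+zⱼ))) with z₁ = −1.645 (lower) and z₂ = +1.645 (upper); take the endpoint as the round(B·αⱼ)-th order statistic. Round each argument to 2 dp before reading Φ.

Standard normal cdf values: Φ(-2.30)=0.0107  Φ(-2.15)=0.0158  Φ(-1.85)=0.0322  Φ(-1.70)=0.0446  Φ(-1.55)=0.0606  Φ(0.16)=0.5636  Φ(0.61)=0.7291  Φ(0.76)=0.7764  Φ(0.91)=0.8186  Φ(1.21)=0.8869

Lower: z₀ + z₁ = -0.399 + (-1.645) = -2.044; 1 − a(z₀+z₁) = 1 − (0.038)(-2.044) = 1.0777; argument = -0.399 + (-2.044)/1.0777 = -2.2957 → -2.30.
α₁ = Φ(-2.30) = 0.0107; rank = round(400 × 0.0107) = 4; θ*₍4₎ = 235.2.
Upper: z₀ + z₂ = 1.246; 1 − a(z₀+z₂) = 0.9527; argument = 0.9089 → 0.91; α₂ = 0.8186; rank = 327; θ*₍327₎ = 259.6.

(235.2, 259.6)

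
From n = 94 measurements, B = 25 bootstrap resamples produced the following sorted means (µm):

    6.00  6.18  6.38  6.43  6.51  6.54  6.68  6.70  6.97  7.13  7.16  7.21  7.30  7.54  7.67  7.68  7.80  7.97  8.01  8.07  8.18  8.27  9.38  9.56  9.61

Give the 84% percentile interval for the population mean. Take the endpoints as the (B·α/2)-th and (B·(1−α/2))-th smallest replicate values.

α = 0.16; lower rank = 25 × 0.080 = 2; upper rank = 25 × 0.920 = 23.
The 2nd smallest replicate is 6.18; the 23rd is 9.38.

(6.18, 9.38)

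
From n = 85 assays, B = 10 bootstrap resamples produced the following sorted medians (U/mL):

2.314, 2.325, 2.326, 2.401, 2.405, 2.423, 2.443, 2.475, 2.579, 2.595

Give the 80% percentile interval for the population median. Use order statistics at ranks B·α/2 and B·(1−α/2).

(2.314, 2.579)

α = 0.20; lower rank = 10 × 0.100 = 1; upper rank = 10 × 0.900 = 9.
The 1st smallest replicate is 2.314; the 9th is 2.579.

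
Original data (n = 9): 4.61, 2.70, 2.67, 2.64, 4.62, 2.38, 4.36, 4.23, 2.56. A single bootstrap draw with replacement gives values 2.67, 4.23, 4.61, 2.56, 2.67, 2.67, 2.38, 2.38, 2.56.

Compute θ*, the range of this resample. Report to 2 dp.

Range = 4.61 − 2.38 = 2.23

θ* = 2.23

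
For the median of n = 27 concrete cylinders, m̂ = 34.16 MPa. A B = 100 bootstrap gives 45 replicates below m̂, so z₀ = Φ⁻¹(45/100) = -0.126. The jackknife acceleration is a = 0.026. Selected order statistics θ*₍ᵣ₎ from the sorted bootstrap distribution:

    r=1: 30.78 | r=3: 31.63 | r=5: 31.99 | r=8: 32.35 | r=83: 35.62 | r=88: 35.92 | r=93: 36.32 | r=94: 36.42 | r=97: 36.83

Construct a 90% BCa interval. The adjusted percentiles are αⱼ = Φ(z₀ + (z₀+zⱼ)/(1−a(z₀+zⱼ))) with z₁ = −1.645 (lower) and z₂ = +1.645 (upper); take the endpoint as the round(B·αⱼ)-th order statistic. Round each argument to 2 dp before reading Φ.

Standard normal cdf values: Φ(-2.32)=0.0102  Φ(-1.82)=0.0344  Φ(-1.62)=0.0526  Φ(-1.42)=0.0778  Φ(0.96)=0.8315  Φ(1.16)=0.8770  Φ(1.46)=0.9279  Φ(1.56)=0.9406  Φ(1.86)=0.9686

(31.63, 36.32)

Lower: z₀ + z₁ = -0.126 + (-1.645) = -1.771; 1 − a(z₀+z₁) = 1 − (0.026)(-1.771) = 1.0460; argument = -0.126 + (-1.771)/1.0460 = -1.8190 → -1.82.
α₁ = Φ(-1.82) = 0.0344; rank = round(100 × 0.0344) = 3; θ*₍3₎ = 31.63.
Upper: z₀ + z₂ = 1.519; 1 − a(z₀+z₂) = 0.9605; argument = 1.4555 → 1.46; α₂ = 0.9279; rank = 93; θ*₍93₎ = 36.32.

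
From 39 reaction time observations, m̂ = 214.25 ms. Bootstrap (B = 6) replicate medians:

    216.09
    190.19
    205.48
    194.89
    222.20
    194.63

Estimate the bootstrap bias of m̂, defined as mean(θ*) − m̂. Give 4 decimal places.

mean(θ*) = (216.09 + 190.19 + 205.48 + 194.89 + 222.20 + 194.63) / 6 = 203.91333
bias = 203.91333 − 214.25

bias = −10.3367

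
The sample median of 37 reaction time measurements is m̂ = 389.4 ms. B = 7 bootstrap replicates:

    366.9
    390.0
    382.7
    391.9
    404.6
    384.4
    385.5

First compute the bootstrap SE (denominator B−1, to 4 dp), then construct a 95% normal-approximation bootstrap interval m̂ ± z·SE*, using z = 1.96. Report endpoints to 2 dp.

(367.15, 411.65)

Mean of replicates = 386.5714; sum of squared deviations = 772.9943; SE* = √(772.9943/6) = 11.3504
Margin = 1.96 × 11.3504 = 22.247
Interval: 389.4 ± 22.247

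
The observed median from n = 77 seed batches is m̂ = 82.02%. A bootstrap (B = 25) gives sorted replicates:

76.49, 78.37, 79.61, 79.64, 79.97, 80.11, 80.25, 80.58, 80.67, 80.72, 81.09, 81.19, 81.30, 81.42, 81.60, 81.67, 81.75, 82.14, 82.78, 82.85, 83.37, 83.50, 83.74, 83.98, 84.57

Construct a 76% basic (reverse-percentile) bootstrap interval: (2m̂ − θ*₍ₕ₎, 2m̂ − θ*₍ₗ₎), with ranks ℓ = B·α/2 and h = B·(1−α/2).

Percentile endpoints at ranks 3 and 22: θ*₍3₎ = 79.61, θ*₍22₎ = 83.50.
Basic interval reflects these around m̂:
  lower = 2 × 82.02 − 83.50 = 80.54
  upper = 2 × 82.02 − 79.61 = 84.43

(80.54, 84.43)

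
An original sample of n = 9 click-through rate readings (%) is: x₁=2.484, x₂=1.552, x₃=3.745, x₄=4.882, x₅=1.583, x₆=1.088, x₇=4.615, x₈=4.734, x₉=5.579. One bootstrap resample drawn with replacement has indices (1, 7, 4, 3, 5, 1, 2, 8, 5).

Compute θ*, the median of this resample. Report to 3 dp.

Resample values: 2.484, 4.615, 4.882, 3.745, 1.583, 2.484, 1.552, 4.734, 1.583.
Sorted: 1.552, 1.583, 1.583, 2.484, 2.484, 3.745, 4.615, 4.734, 4.882
Median = middle value = 2.484

θ* = 2.484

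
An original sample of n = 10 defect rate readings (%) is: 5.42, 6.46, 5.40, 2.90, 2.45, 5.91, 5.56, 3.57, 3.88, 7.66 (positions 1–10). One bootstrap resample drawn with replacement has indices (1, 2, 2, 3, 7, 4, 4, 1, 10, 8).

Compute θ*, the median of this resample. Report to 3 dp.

Resample values: 5.42, 6.46, 6.46, 5.40, 5.56, 2.90, 2.90, 5.42, 7.66, 3.57.
Sorted: 2.90, 2.90, 3.57, 5.40, 5.42, 5.42, 5.56, 6.46, 6.46, 7.66
Median = average of the two middle values = 5.420

θ* = 5.420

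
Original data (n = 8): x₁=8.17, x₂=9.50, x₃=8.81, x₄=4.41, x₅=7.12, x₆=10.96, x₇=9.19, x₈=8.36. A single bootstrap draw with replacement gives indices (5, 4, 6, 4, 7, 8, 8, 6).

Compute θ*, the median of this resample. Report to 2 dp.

Resample values: 7.12, 4.41, 10.96, 4.41, 9.19, 8.36, 8.36, 10.96.
Sorted: 4.41, 4.41, 7.12, 8.36, 8.36, 9.19, 10.96, 10.96
Median = average of the two middle values = 8.36

θ* = 8.36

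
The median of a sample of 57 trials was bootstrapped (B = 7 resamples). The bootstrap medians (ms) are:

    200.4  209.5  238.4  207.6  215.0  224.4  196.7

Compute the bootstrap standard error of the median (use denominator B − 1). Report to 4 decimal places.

Bootstrap SE is the standard deviation of the 7 replicate medians.
Mean of replicates: (200.4 + 209.5 + 238.4 + 207.6 + 215.0 + 224.4 + 196.7) / 7 = 1492.00000 / 7 = 213.14286
Sum of squared deviations: (−12.74286)² + (−3.64286)² + (+25.25714)² + (−5.54286)² + (+1.85714)² + (+11.25714)² + (−16.44286)² = 1244.83714
Variance = 1244.83714 / 6 = 207.47286
SE* = √207.47286

SE* = 14.4039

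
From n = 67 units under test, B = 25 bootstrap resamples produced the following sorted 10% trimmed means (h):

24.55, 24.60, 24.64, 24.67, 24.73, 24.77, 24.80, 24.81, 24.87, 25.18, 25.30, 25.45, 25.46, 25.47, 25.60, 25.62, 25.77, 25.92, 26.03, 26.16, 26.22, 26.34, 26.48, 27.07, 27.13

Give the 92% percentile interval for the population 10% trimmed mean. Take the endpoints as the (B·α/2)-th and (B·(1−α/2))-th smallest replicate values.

α = 0.08; lower rank = 25 × 0.040 = 1; upper rank = 25 × 0.960 = 24.
The 1st smallest replicate is 24.55; the 24th is 27.07.

(24.55, 27.07)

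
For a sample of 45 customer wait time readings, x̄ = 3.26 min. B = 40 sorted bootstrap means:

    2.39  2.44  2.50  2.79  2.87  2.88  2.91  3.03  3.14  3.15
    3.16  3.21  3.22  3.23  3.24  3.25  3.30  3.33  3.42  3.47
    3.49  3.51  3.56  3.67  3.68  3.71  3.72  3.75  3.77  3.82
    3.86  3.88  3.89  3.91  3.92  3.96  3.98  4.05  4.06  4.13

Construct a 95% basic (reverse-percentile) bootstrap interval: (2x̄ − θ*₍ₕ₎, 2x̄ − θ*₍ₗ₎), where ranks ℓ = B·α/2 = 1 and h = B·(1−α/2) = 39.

(2.46, 4.13)

Percentile endpoints at ranks 1 and 39: θ*₍1₎ = 2.39, θ*₍39₎ = 4.06.
Basic interval reflects these around x̄:
  lower = 2 × 3.26 − 4.06 = 2.46
  upper = 2 × 3.26 − 2.39 = 4.13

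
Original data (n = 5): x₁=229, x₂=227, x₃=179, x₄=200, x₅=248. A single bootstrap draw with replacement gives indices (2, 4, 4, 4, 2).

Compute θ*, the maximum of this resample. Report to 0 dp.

θ* = 227

Resample values: 227, 200, 200, 200, 227.
Maximum = 227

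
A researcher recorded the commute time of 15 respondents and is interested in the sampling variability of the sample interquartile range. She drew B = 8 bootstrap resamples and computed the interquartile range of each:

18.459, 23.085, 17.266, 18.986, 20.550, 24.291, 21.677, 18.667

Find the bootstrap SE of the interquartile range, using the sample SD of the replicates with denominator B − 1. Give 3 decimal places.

SE* = 2.467

Bootstrap SE is the standard deviation of the 8 replicate interquartile ranges.
Mean of replicates: (18.459 + 23.085 + 17.266 + 18.986 + 20.550 + 24.291 + 21.677 + 18.667) / 8 = 162.9810 / 8 = 20.3726
Sum of squared deviations: (−1.9136)² + (+2.7124)² + (−3.1066)² + (−1.3866)² + (+0.1774)² + (+3.9184)² + (+1.3044)² + (−1.7056)² = 42.5885
Variance = 42.5885 / 7 = 6.0841
SE* = √6.0841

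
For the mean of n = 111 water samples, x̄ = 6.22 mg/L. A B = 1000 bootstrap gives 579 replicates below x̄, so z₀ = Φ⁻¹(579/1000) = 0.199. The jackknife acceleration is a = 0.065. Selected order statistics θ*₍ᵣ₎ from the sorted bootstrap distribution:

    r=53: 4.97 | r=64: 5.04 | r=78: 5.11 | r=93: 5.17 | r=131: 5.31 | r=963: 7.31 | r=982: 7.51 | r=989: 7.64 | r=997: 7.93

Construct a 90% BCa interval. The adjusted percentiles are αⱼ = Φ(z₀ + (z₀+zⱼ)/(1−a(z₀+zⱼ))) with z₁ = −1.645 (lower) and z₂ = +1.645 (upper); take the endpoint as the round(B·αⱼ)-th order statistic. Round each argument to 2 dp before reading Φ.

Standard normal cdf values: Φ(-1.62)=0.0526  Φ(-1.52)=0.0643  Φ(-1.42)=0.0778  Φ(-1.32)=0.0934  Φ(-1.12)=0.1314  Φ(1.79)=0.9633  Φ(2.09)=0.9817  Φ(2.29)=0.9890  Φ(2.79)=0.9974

(5.31, 7.64)

Lower: z₀ + z₁ = 0.199 + (-1.645) = -1.446; 1 − a(z₀+z₁) = 1 − (0.065)(-1.446) = 1.0940; argument = 0.199 + (-1.446)/1.0940 = -1.1228 → -1.12.
α₁ = Φ(-1.12) = 0.1314; rank = round(1000 × 0.1314) = 131; θ*₍131₎ = 5.31.
Upper: z₀ + z₂ = 1.844; 1 − a(z₀+z₂) = 0.8801; argument = 2.2941 → 2.29; α₂ = 0.9890; rank = 989; θ*₍989₎ = 7.64.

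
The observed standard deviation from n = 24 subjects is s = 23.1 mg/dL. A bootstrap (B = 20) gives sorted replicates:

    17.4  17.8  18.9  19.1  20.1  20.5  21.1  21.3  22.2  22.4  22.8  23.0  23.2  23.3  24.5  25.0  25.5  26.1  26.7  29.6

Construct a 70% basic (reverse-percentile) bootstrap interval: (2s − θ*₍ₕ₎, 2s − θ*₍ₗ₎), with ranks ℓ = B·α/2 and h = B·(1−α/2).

Percentile endpoints at ranks 3 and 17: θ*₍3₎ = 18.9, θ*₍17₎ = 25.5.
Basic interval reflects these around s:
  lower = 2 × 23.1 − 25.5 = 20.7
  upper = 2 × 23.1 − 18.9 = 27.3

(20.7, 27.3)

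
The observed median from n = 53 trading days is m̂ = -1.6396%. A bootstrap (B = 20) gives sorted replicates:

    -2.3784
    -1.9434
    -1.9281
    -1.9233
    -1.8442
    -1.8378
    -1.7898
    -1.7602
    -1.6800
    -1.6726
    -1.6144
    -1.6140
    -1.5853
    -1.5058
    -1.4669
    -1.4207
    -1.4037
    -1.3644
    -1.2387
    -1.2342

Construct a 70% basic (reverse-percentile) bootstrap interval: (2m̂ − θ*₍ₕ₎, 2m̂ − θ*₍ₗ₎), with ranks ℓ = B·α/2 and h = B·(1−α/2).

(-1.8755, -1.3511)

Percentile endpoints at ranks 3 and 17: θ*₍3₎ = -1.9281, θ*₍17₎ = -1.4037.
Basic interval reflects these around m̂:
  lower = 2 × -1.6396 − -1.4037 = -1.8755
  upper = 2 × -1.6396 − -1.9281 = -1.3511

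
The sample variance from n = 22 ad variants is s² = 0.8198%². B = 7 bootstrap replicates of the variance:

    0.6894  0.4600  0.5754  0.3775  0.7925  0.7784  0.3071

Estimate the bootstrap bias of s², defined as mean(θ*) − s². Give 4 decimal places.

mean(θ*) = (0.6894 + 0.4600 + 0.5754 + 0.3775 + 0.7925 + 0.7784 + 0.3071) / 7 = 0.56861
bias = 0.56861 − 0.8198

bias = −0.2512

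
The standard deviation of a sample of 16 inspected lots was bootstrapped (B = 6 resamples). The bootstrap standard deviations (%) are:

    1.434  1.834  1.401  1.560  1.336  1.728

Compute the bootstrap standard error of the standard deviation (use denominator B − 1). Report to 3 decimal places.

Bootstrap SE is the standard deviation of the 6 replicate standard deviations.
Mean of replicates: (1.434 + 1.834 + 1.401 + 1.560 + 1.336 + 1.728) / 6 = 9.2930 / 6 = 1.5488
Sum of squared deviations: (−0.1148)² + (+0.2852)² + (−0.1478)² + (+0.0112)² + (−0.2128)² + (+0.1792)² = 0.1939
Variance = 0.1939 / 5 = 0.0388
SE* = √0.0388

SE* = 0.197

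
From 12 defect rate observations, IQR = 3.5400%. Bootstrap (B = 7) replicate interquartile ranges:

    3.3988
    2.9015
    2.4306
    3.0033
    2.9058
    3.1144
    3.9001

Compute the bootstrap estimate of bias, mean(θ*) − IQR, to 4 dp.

mean(θ*) = (3.3988 + 2.9015 + 2.4306 + 3.0033 + 2.9058 + 3.1144 + 3.9001) / 7 = 3.09350
bias = 3.09350 − 3.5400

bias = −0.4465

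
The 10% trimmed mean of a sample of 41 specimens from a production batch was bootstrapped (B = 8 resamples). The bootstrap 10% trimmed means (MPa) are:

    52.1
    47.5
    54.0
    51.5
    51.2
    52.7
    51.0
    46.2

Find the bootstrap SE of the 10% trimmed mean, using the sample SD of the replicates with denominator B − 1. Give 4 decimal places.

Bootstrap SE is the standard deviation of the 8 replicate 10% trimmed means.
Mean of replicates: (52.1 + 47.5 + 54.0 + 51.5 + 51.2 + 52.7 + 51.0 + 46.2) / 8 = 406.20000 / 8 = 50.77500
Sum of squared deviations: (+1.32500)² + (−3.27500)² + (+3.22500)² + (+0.72500)² + (+0.42500)² + (+1.92500)² + (+0.22500)² + (−4.57500)² = 48.27500
Variance = 48.27500 / 7 = 6.89643
SE* = √6.89643

SE* = 2.6261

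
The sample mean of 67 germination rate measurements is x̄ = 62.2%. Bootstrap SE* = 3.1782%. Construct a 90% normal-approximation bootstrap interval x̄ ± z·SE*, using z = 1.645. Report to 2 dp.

(56.97, 67.43)

Margin = 1.645 × 3.1782 = 5.228
Interval: 62.2 ± 5.228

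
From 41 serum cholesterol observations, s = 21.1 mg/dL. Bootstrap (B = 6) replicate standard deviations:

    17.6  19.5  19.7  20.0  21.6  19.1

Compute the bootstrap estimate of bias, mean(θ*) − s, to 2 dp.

mean(θ*) = (17.6 + 19.5 + 19.7 + 20.0 + 21.6 + 19.1) / 6 = 19.583
bias = 19.583 − 21.1

bias = −1.52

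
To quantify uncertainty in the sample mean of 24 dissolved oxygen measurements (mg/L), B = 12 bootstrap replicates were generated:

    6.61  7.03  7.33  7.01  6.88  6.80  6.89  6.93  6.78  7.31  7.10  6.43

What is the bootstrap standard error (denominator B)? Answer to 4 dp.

SE* = 0.2492

Bootstrap SE is the standard deviation of the 12 replicate means.
Mean of replicates: (6.61 + 7.03 + 7.33 + 7.01 + 6.88 + 6.80 + 6.89 + 6.93 + 6.78 + 7.31 + 7.10 + 6.43) / 12 = 83.10000 / 12 = 6.92500
Sum of squared deviations: (−0.31500)² + (+0.10500)² + (+0.40500)² + (+0.08500)² + (−0.04500)² + (−0.12500)² + (−0.03500)² + (+0.00500)² + (−0.14500)² + (+0.38500)² + (+0.17500)² + (−0.49500)² = 0.74530
Variance = 0.74530 / 12 = 0.06211
SE* = √0.06211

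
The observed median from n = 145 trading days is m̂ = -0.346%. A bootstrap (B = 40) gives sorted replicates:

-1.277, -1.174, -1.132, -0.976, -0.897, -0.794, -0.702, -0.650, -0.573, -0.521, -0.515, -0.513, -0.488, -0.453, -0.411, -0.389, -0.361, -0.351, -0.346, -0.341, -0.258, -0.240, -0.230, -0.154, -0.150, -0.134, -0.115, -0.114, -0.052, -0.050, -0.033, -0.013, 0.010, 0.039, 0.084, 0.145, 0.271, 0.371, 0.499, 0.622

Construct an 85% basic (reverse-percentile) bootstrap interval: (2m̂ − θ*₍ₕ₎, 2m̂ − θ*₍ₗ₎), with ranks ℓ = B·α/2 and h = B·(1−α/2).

Percentile endpoints at ranks 3 and 37: θ*₍3₎ = -1.132, θ*₍37₎ = 0.271.
Basic interval reflects these around m̂:
  lower = 2 × -0.346 − 0.271 = -0.963
  upper = 2 × -0.346 − -1.132 = 0.440

(-0.963, 0.440)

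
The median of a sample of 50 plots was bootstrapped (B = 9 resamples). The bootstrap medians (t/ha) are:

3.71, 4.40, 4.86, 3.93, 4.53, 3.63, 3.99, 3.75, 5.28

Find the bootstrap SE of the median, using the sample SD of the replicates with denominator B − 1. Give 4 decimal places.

Bootstrap SE is the standard deviation of the 9 replicate medians.
Mean of replicates: (3.71 + 4.40 + 4.86 + 3.93 + 4.53 + 3.63 + 3.99 + 3.75 + 5.28) / 9 = 38.08000 / 9 = 4.23111
Sum of squared deviations: (−0.52111)² + (+0.16889)² + (+0.62889)² + (−0.30111)² + (+0.29889)² + (−0.60111)² + (−0.24111)² + (−0.48111)² + (+1.04889)² = 2.62669
Variance = 2.62669 / 8 = 0.32834
SE* = √0.32834

SE* = 0.5730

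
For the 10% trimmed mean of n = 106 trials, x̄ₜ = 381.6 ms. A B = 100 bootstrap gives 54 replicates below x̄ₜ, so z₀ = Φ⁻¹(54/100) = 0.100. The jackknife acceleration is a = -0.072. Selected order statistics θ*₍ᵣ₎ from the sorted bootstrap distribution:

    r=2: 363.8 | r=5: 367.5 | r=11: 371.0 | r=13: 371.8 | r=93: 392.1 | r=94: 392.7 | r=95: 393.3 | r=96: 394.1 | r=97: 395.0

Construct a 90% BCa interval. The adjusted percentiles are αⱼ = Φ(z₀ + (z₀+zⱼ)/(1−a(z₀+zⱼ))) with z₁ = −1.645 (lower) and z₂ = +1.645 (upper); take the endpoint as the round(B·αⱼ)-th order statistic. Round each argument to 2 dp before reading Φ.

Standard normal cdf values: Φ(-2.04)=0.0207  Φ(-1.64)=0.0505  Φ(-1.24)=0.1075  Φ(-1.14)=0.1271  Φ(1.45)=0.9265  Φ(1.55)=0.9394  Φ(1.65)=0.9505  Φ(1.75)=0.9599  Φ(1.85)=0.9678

(367.5, 393.3)

Lower: z₀ + z₁ = 0.100 + (-1.645) = -1.545; 1 − a(z₀+z₁) = 1 − (-0.072)(-1.545) = 0.8888; argument = 0.100 + (-1.545)/0.8888 = -1.6384 → -1.64.
α₁ = Φ(-1.64) = 0.0505; rank = round(100 × 0.0505) = 5; θ*₍5₎ = 367.5.
Upper: z₀ + z₂ = 1.745; 1 − a(z₀+z₂) = 1.1256; argument = 1.6502 → 1.65; α₂ = 0.9505; rank = 95; θ*₍95₎ = 393.3.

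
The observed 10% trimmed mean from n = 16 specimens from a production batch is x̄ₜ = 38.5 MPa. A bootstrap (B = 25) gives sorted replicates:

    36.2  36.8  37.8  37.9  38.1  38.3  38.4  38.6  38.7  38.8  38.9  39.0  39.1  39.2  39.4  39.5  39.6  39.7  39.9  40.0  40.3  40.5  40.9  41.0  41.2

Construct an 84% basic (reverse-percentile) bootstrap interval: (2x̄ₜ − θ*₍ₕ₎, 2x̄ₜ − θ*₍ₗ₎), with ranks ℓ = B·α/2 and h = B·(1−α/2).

Percentile endpoints at ranks 2 and 23: θ*₍2₎ = 36.8, θ*₍23₎ = 40.9.
Basic interval reflects these around x̄ₜ:
  lower = 2 × 38.5 − 40.9 = 36.1
  upper = 2 × 38.5 − 36.8 = 40.2

(36.1, 40.2)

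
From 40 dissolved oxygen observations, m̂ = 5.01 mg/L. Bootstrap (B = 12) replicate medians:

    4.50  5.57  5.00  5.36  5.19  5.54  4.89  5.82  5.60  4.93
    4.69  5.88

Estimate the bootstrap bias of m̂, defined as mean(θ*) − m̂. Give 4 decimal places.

bias = +0.2375

mean(θ*) = (4.50 + 5.57 + 5.00 + 5.36 + 5.19 + 5.54 + 4.89 + 5.82 + 5.60 + 4.93 + 4.69 + 5.88) / 12 = 5.24750
bias = 5.24750 − 5.01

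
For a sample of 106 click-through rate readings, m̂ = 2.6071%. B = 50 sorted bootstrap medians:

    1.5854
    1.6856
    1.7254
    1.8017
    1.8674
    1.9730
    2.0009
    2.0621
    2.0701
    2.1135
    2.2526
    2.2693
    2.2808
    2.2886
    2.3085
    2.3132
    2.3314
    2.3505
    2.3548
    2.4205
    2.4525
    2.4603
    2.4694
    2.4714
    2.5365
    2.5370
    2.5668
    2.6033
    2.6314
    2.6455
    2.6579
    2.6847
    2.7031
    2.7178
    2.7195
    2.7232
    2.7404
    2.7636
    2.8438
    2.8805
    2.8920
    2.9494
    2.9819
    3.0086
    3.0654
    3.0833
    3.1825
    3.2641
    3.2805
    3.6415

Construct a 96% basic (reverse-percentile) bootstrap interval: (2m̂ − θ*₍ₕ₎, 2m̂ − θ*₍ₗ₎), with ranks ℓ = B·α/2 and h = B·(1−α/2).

Percentile endpoints at ranks 1 and 49: θ*₍1₎ = 1.5854, θ*₍49₎ = 3.2805.
Basic interval reflects these around m̂:
  lower = 2 × 2.6071 − 3.2805 = 1.9337
  upper = 2 × 2.6071 − 1.5854 = 3.6288

(1.9337, 3.6288)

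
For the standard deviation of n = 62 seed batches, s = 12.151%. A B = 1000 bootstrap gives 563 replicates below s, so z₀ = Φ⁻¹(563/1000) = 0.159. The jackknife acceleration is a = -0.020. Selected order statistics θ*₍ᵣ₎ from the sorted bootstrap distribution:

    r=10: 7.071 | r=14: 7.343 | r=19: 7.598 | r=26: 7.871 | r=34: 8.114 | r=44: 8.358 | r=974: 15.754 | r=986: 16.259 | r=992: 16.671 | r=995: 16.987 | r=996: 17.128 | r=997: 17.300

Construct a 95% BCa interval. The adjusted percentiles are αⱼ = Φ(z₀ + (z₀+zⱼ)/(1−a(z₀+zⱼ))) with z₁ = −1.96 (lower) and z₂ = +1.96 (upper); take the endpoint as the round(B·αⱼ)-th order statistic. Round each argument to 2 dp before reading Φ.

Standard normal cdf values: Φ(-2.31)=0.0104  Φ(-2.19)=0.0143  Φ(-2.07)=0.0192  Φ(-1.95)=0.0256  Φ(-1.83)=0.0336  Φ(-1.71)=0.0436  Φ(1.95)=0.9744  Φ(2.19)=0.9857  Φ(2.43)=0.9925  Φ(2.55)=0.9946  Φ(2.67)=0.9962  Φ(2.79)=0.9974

Lower: z₀ + z₁ = 0.159 + (-1.960) = -1.801; 1 − a(z₀+z₁) = 1 − (-0.020)(-1.801) = 0.9640; argument = 0.159 + (-1.801)/0.9640 = -1.7093 → -1.71.
α₁ = Φ(-1.71) = 0.0436; rank = round(1000 × 0.0436) = 44; θ*₍44₎ = 8.358.
Upper: z₀ + z₂ = 2.119; 1 − a(z₀+z₂) = 1.0424; argument = 2.1918 → 2.19; α₂ = 0.9857; rank = 986; θ*₍986₎ = 16.259.

(8.358, 16.259)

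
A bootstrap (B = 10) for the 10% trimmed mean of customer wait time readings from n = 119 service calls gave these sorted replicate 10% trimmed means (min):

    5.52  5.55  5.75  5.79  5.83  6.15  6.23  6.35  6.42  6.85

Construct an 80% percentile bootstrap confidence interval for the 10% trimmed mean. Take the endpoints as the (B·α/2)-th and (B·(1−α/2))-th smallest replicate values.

(5.52, 6.42)

α = 0.20; lower rank = 10 × 0.100 = 1; upper rank = 10 × 0.900 = 9.
The 1st smallest replicate is 5.52; the 9th is 6.42.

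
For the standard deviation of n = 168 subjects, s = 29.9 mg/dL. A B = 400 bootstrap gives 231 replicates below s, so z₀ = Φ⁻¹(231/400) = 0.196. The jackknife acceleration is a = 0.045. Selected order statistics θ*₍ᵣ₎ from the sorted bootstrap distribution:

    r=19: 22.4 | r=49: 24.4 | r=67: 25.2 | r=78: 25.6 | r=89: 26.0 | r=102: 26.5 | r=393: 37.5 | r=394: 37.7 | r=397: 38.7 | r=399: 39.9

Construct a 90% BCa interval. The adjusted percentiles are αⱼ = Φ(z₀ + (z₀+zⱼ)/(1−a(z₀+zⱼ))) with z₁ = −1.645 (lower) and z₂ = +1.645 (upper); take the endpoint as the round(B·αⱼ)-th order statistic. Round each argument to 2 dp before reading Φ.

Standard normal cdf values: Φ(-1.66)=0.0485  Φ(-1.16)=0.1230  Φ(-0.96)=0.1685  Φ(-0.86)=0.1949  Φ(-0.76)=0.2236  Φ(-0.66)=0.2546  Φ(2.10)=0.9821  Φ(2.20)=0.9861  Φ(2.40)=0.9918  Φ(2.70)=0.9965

(24.4, 37.7)

Lower: z₀ + z₁ = 0.196 + (-1.645) = -1.449; 1 − a(z₀+z₁) = 1 − (0.045)(-1.449) = 1.0652; argument = 0.196 + (-1.449)/1.0652 = -1.1643 → -1.16.
α₁ = Φ(-1.16) = 0.1230; rank = round(400 × 0.1230) = 49; θ*₍49₎ = 24.4.
Upper: z₀ + z₂ = 1.841; 1 − a(z₀+z₂) = 0.9172; argument = 2.2033 → 2.20; α₂ = 0.9861; rank = 394; θ*₍394₎ = 37.7.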